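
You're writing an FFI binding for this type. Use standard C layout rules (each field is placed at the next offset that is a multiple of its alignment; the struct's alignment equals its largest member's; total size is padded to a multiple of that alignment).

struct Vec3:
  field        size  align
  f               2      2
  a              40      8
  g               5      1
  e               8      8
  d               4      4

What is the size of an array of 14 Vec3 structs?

0..2  f  (2B, 2-aligned)
2..8  -- padding (6B)
8..48  a  (40B, 8-aligned)
48..53  g  (5B, 1-aligned)
53..56  -- padding (3B)
56..64  e  (8B, 8-aligned)
64..68  d  (4B, 4-aligned)
68..72  -- tail padding (4B)
sizeof = 72, alignof = 8
array of 14: 14 × 72 = 1008

1008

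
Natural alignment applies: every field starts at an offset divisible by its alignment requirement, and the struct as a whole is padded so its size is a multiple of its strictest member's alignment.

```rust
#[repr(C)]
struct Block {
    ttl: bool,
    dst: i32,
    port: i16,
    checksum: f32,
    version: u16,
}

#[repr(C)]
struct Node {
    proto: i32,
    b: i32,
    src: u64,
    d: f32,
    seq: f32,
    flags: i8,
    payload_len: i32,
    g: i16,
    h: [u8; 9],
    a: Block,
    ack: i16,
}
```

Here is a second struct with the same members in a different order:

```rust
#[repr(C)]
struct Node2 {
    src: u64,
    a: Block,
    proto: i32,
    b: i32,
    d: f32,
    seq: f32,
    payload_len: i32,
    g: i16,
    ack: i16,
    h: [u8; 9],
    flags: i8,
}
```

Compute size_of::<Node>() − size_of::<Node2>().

8

Block: @0: ttl [1B, align 1] → 1; +3 pad (align 4); @4: dst [4B, align 4] → 8; @8: port [2B, align 2] → 10; +2 pad (align 4); @12: checksum [4B, align 4] → 16; @16: version [2B, align 2] → 18; +2 tail pad (align 4); size 20, align 4
@0: proto [4B, align 4] → 4
@4: b [4B, align 4] → 8
@8: src [8B, align 8] → 16
@16: d [4B, align 4] → 20
@20: seq [4B, align 4] → 24
@24: flags [1B, align 1] → 25
+3 pad (align 4)
@28: payload_len [4B, align 4] → 32
@32: g [2B, align 2] → 34
@34: h [9B, align 1] → 43
+1 pad (align 4)
@44: a [20B, align 4] → 64
@64: ack [2B, align 2] → 66
+6 tail pad (align 8)
size 72, align 8
— Node2 —
@0: src [8B, align 8] → 8
@8: a [20B, align 4] → 28
@28: proto [4B, align 4] → 32
@32: b [4B, align 4] → 36
@36: d [4B, align 4] → 40
@40: seq [4B, align 4] → 44
@44: payload_len [4B, align 4] → 48
@48: g [2B, align 2] → 50
@50: ack [2B, align 2] → 52
@52: h [9B, align 1] → 61
@61: flags [1B, align 1] → 62
+2 tail pad (align 8)
size 64, align 8
72 − 64 = 8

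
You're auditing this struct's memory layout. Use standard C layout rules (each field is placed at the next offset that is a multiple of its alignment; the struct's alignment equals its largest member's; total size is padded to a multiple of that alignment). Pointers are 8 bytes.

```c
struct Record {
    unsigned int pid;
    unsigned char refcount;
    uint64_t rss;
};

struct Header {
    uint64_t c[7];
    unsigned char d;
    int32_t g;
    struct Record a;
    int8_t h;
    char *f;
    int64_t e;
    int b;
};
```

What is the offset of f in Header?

88

Record: 0..4  pid  (4B, 4-aligned); 4..5  refcount  (1B, 1-aligned); 5..8  -- padding (3B); 8..16  rss  (8B, 8-aligned); sizeof = 16, alignof = 8
0..56  c  (56B, 8-aligned)
56..57  d  (1B, 1-aligned)
57..60  -- padding (3B)
60..64  g  (4B, 4-aligned)
64..80  a  (16B, 8-aligned)
80..81  h  (1B, 1-aligned)
81..88  -- padding (7B)
88..96  f  (8B, 8-aligned)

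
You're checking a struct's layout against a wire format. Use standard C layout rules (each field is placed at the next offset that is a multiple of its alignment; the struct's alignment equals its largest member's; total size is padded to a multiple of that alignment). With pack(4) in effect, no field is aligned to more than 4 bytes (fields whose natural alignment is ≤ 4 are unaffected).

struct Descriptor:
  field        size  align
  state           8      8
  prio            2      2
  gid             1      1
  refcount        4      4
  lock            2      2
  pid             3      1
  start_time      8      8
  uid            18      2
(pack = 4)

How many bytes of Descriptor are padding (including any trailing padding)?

6

state at 0 (size 8, align 4) → ends 8
prio at 8 (size 2, align 2) → ends 10
gid at 10 (size 1, align 1) → ends 11
pad 1 to align 4 for refcount
refcount at 12 (size 4, align 4) → ends 16
lock at 16 (size 2, align 2) → ends 18
pid at 18 (size 3, align 1) → ends 21
pad 3 to align 4 for start_time
start_time at 24 (size 8, align 4) → ends 32
uid at 32 (size 18, align 2) → ends 50
tail pad 2 to reach multiple of 4
total 52 bytes, alignment 4
data bytes 46, size 52 → padding 6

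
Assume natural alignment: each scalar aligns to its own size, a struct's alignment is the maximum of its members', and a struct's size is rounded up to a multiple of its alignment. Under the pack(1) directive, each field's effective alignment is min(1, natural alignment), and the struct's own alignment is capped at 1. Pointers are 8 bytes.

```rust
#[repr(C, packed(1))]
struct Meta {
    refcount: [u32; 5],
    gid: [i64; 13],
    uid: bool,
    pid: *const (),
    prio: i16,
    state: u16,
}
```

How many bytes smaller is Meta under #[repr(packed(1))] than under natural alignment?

natural layout:
  refcount at 0 (size 20, align 4) → ends 20
  pad 4 to align 8 for gid
  gid at 24 (size 104, align 8) → ends 128
  uid at 128 (size 1, align 1) → ends 129
  pad 7 to align 8 for pid
  pid at 136 (size 8, align 8) → ends 144
  prio at 144 (size 2, align 2) → ends 146
  state at 146 (size 2, align 2) → ends 148
  tail pad 4 to reach multiple of 8
  total 152 bytes, alignment 8
packed(1) layout:
  refcount at 0 (size 20, align 1) → ends 20
  gid at 20 (size 104, align 1) → ends 124
  uid at 124 (size 1, align 1) → ends 125
  pid at 125 (size 8, align 1) → ends 133
  prio at 133 (size 2, align 1) → ends 135
  state at 135 (size 2, align 1) → ends 137
  total 137 bytes, alignment 1
152 − 137 = 15

15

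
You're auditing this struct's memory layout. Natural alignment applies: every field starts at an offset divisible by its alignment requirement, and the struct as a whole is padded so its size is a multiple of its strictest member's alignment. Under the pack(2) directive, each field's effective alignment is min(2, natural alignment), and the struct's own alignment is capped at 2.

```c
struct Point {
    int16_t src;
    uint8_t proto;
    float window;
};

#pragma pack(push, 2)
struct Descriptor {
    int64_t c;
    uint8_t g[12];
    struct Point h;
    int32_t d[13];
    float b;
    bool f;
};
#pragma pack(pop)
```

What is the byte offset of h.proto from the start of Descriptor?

22

Point: src at 0 (size 2, align 2) → ends 2; proto at 2 (size 1, align 1) → ends 3; pad 1 to align 4 for window; window at 4 (size 4, align 4) → ends 8; total 8 bytes, alignment 4
c at 0 (size 8, align 2) → ends 8
g at 8 (size 12, align 1) → ends 20
h at 20 (size 8, align 2) → ends 28
within Point: proto at 2
20 + 2 = 22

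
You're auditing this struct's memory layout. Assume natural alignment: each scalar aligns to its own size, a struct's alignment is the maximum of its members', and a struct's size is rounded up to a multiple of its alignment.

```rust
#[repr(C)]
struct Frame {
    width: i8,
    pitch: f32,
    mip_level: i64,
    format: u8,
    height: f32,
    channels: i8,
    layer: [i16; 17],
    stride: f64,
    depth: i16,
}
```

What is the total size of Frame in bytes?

@0: width [1B, align 1] → 1
+3 pad (align 4)
@4: pitch [4B, align 4] → 8
@8: mip_level [8B, align 8] → 16
@16: format [1B, align 1] → 17
+3 pad (align 4)
@20: height [4B, align 4] → 24
@24: channels [1B, align 1] → 25
+1 pad (align 2)
@26: layer [34B, align 2] → 60
+4 pad (align 8)
@64: stride [8B, align 8] → 72
@72: depth [2B, align 2] → 74
+6 tail pad (align 8)
size 80, align 8

80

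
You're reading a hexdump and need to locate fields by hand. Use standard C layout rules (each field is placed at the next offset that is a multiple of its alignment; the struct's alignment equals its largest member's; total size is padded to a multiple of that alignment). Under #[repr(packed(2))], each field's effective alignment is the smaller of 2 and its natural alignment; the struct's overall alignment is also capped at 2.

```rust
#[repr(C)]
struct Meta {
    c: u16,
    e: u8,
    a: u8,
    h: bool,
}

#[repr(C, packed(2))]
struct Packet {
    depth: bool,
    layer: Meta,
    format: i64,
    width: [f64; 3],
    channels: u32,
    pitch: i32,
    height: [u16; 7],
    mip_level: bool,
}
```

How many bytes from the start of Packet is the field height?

48

Meta: 0..2  c  (2B, 2-aligned); 2..3  e  (1B, 1-aligned); 3..4  a  (1B, 1-aligned); 4..5  h  (1B, 1-aligned); 5..6  -- tail padding (1B); sizeof = 6, alignof = 2
0..1  depth  (1B, 1-aligned)
1..2  -- padding (1B)
2..8  layer  (6B, 2-aligned)
8..16  format  (8B, 2-aligned)
16..40  width  (24B, 2-aligned)
40..44  channels  (4B, 2-aligned)
44..48  pitch  (4B, 2-aligned)
48..62  height  (14B, 2-aligned)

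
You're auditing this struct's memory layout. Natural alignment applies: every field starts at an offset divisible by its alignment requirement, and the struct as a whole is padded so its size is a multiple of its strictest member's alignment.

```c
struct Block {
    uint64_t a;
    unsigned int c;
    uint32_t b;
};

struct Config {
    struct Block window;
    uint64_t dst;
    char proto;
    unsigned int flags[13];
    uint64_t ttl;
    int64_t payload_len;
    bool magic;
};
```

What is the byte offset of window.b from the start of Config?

12

Block: a at 0 (size 8, align 8) → ends 8; c at 8 (size 4, align 4) → ends 12; b at 12 (size 4, align 4) → ends 16; total 16 bytes, alignment 8
window at 0 (size 16, align 8) → ends 16
within Block: b at 12
0 + 12 = 12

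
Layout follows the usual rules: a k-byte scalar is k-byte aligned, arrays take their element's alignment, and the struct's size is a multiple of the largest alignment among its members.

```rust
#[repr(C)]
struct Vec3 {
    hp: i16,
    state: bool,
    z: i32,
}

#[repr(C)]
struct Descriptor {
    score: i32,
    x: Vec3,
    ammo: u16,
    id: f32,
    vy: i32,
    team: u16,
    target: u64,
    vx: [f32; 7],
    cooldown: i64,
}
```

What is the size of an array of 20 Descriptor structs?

Vec3: 0..2  hp  (2B, 2-aligned); 2..3  state  (1B, 1-aligned); 3..4  -- padding (1B); 4..8  z  (4B, 4-aligned); sizeof = 8, alignof = 4
0..4  score  (4B, 4-aligned)
4..12  x  (8B, 4-aligned)
12..14  ammo  (2B, 2-aligned)
14..16  -- padding (2B)
16..20  id  (4B, 4-aligned)
20..24  vy  (4B, 4-aligned)
24..26  team  (2B, 2-aligned)
26..32  -- padding (6B)
32..40  target  (8B, 8-aligned)
40..68  vx  (28B, 4-aligned)
68..72  -- padding (4B)
72..80  cooldown  (8B, 8-aligned)
sizeof = 80, alignof = 8
array of 20: 20 × 80 = 1600

1600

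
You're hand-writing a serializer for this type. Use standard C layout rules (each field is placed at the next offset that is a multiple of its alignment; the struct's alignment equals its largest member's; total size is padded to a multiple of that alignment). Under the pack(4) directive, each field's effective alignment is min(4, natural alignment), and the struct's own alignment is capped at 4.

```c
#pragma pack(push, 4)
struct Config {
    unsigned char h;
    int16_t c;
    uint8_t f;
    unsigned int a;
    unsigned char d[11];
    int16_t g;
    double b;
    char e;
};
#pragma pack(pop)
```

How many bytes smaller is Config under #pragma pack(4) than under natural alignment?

natural layout:
  h at 0 (size 1, align 1) → ends 1
  pad 1 to align 2 for c
  c at 2 (size 2, align 2) → ends 4
  f at 4 (size 1, align 1) → ends 5
  pad 3 to align 4 for a
  a at 8 (size 4, align 4) → ends 12
  d at 12 (size 11, align 1) → ends 23
  pad 1 to align 2 for g
  g at 24 (size 2, align 2) → ends 26
  pad 6 to align 8 for b
  b at 32 (size 8, align 8) → ends 40
  e at 40 (size 1, align 1) → ends 41
  tail pad 7 to reach multiple of 8
  total 48 bytes, alignment 8
packed(4) layout:
  h at 0 (size 1, align 1) → ends 1
  pad 1 to align 2 for c
  c at 2 (size 2, align 2) → ends 4
  f at 4 (size 1, align 1) → ends 5
  pad 3 to align 4 for a
  a at 8 (size 4, align 4) → ends 12
  d at 12 (size 11, align 1) → ends 23
  pad 1 to align 2 for g
  g at 24 (size 2, align 2) → ends 26
  pad 2 to align 4 for b
  b at 28 (size 8, align 4) → ends 36
  e at 36 (size 1, align 1) → ends 37
  tail pad 3 to reach multiple of 4
  total 40 bytes, alignment 4
48 − 40 = 8

8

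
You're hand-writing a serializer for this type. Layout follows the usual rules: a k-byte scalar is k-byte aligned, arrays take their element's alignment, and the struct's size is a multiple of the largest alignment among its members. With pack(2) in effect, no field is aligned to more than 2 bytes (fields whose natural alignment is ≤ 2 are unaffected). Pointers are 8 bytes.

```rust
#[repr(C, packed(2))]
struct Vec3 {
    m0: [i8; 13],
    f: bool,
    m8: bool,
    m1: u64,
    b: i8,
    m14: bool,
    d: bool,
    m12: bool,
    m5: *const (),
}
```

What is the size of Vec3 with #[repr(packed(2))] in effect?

m0 at 0 (size 13, align 1) → ends 13
f at 13 (size 1, align 1) → ends 14
m8 at 14 (size 1, align 1) → ends 15
pad 1 to align 2 for m1
m1 at 16 (size 8, align 2) → ends 24
b at 24 (size 1, align 1) → ends 25
m14 at 25 (size 1, align 1) → ends 26
d at 26 (size 1, align 1) → ends 27
m12 at 27 (size 1, align 1) → ends 28
m5 at 28 (size 8, align 2) → ends 36
total 36 bytes, alignment 2

36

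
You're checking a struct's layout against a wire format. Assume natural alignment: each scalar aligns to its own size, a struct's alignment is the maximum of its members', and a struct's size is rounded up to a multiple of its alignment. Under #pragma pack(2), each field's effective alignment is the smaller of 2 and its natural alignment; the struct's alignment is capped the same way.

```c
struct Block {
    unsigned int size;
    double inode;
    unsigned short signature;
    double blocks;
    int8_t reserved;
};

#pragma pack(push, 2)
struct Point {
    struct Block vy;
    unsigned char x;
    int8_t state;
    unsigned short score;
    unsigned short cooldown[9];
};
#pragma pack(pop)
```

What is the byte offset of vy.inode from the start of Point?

8

Block: 0..4  size  (4B, 4-aligned); 4..8  -- padding (4B); 8..16  inode  (8B, 8-aligned); 16..18  signature  (2B, 2-aligned); 18..24  -- padding (6B); 24..32  blocks  (8B, 8-aligned); 32..33  reserved  (1B, 1-aligned); 33..40  -- tail padding (7B); sizeof = 40, alignof = 8
0..40  vy  (40B, 2-aligned)
within Block: inode at 8
0 + 8 = 8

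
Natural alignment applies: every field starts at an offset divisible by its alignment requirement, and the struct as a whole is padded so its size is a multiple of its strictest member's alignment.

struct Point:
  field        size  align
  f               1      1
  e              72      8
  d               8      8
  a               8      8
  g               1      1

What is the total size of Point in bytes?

f at 0 (size 1, align 1) → ends 1
pad 7 to align 8 for e
e at 8 (size 72, align 8) → ends 80
d at 80 (size 8, align 8) → ends 88
a at 88 (size 8, align 8) → ends 96
g at 96 (size 1, align 1) → ends 97
tail pad 7 to reach multiple of 8
total 104 bytes, alignment 8

104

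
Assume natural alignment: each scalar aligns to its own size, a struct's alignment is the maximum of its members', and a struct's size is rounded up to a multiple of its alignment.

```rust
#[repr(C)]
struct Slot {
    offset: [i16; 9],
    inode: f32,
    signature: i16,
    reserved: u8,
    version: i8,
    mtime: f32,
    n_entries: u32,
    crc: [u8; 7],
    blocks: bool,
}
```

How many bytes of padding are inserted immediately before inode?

2

offset at 0 (size 18, align 2) → ends 18
pad 2 to align 4 for inode
inode at 20 (size 4, align 4) → ends 24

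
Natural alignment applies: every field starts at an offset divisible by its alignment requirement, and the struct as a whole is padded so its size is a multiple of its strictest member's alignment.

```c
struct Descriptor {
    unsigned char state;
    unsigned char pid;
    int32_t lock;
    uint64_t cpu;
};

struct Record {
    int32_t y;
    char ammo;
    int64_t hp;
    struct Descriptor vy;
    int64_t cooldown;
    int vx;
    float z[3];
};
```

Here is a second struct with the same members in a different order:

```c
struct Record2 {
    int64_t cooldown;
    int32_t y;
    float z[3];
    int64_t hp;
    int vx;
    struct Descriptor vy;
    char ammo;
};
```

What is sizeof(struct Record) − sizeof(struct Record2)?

-8

Descriptor: 0..1  state  (1B, 1-aligned); 1..2  pid  (1B, 1-aligned); 2..4  -- padding (2B); 4..8  lock  (4B, 4-aligned); 8..16  cpu  (8B, 8-aligned); sizeof = 16, alignof = 8
0..4  y  (4B, 4-aligned)
4..5  ammo  (1B, 1-aligned)
5..8  -- padding (3B)
8..16  hp  (8B, 8-aligned)
16..32  vy  (16B, 8-aligned)
32..40  cooldown  (8B, 8-aligned)
40..44  vx  (4B, 4-aligned)
44..56  z  (12B, 4-aligned)
sizeof = 56, alignof = 8
— Record2 —
0..8  cooldown  (8B, 8-aligned)
8..12  y  (4B, 4-aligned)
12..24  z  (12B, 4-aligned)
24..32  hp  (8B, 8-aligned)
32..36  vx  (4B, 4-aligned)
36..40  -- padding (4B)
40..56  vy  (16B, 8-aligned)
56..57  ammo  (1B, 1-aligned)
57..64  -- tail padding (7B)
sizeof = 64, alignof = 8
56 − 64 = -8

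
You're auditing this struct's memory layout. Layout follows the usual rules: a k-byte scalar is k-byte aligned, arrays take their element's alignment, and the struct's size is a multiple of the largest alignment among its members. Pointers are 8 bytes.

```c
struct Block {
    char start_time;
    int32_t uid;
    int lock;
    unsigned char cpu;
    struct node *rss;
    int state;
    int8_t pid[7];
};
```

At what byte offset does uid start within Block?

start_time at 0 (size 1, align 1) → ends 1
pad 3 to align 4 for uid
uid at 4 (size 4, align 4) → ends 8

4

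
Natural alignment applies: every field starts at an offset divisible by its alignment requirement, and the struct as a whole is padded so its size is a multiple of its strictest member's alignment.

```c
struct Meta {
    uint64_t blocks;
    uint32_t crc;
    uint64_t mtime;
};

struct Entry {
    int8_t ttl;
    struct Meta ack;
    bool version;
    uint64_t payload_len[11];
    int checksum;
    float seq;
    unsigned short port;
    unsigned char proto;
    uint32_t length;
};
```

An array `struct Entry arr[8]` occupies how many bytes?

1152

Meta: 0..8  blocks  (8B, 8-aligned); 8..12  crc  (4B, 4-aligned); 12..16  -- padding (4B); 16..24  mtime  (8B, 8-aligned); sizeof = 24, alignof = 8
0..1  ttl  (1B, 1-aligned)
1..8  -- padding (7B)
8..32  ack  (24B, 8-aligned)
32..33  version  (1B, 1-aligned)
33..40  -- padding (7B)
40..128  payload_len  (88B, 8-aligned)
128..132  checksum  (4B, 4-aligned)
132..136  seq  (4B, 4-aligned)
136..138  port  (2B, 2-aligned)
138..139  proto  (1B, 1-aligned)
139..140  -- padding (1B)
140..144  length  (4B, 4-aligned)
sizeof = 144, alignof = 8
array of 8: 8 × 144 = 1152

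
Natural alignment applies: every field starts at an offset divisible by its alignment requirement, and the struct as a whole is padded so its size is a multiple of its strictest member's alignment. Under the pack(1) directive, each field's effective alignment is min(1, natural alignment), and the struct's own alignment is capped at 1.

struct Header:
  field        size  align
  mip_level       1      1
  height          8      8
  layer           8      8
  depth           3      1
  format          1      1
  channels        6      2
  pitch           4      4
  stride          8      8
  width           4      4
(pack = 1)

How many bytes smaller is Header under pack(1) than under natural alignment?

natural layout:
  mip_level at 0 (size 1, align 1) → ends 1
  pad 7 to align 8 for height
  height at 8 (size 8, align 8) → ends 16
  layer at 16 (size 8, align 8) → ends 24
  depth at 24 (size 3, align 1) → ends 27
  format at 27 (size 1, align 1) → ends 28
  channels at 28 (size 6, align 2) → ends 34
  pad 2 to align 4 for pitch
  pitch at 36 (size 4, align 4) → ends 40
  stride at 40 (size 8, align 8) → ends 48
  width at 48 (size 4, align 4) → ends 52
  tail pad 4 to reach multiple of 8
  total 56 bytes, alignment 8
packed(1) layout:
  mip_level at 0 (size 1, align 1) → ends 1
  height at 1 (size 8, align 1) → ends 9
  layer at 9 (size 8, align 1) → ends 17
  depth at 17 (size 3, align 1) → ends 20
  format at 20 (size 1, align 1) → ends 21
  channels at 21 (size 6, align 1) → ends 27
  pitch at 27 (size 4, align 1) → ends 31
  stride at 31 (size 8, align 1) → ends 39
  width at 39 (size 4, align 1) → ends 43
  total 43 bytes, alignment 1
56 − 43 = 13

13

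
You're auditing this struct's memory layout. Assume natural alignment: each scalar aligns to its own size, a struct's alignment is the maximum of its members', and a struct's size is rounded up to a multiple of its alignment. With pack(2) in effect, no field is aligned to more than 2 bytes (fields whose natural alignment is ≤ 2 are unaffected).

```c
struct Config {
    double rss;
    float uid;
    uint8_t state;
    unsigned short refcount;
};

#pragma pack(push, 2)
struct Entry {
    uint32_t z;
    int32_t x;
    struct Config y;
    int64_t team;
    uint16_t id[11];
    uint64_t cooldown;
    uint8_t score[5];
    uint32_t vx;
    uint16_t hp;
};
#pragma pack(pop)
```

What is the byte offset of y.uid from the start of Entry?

16

Config: 0..8  rss  (8B, 8-aligned); 8..12  uid  (4B, 4-aligned); 12..13  state  (1B, 1-aligned); 13..14  -- padding (1B); 14..16  refcount  (2B, 2-aligned); sizeof = 16, alignof = 8
0..4  z  (4B, 2-aligned)
4..8  x  (4B, 2-aligned)
8..24  y  (16B, 2-aligned)
within Config: uid at 8
8 + 8 = 16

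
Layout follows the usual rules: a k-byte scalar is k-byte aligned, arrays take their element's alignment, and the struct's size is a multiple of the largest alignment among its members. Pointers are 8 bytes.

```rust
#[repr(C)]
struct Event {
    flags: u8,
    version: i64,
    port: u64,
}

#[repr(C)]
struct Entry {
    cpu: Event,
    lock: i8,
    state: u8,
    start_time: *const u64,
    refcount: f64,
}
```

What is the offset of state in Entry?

25

Event: 0..1  flags  (1B, 1-aligned); 1..8  -- padding (7B); 8..16  version  (8B, 8-aligned); 16..24  port  (8B, 8-aligned); sizeof = 24, alignof = 8
0..24  cpu  (24B, 8-aligned)
24..25  lock  (1B, 1-aligned)
25..26  state  (1B, 1-aligned)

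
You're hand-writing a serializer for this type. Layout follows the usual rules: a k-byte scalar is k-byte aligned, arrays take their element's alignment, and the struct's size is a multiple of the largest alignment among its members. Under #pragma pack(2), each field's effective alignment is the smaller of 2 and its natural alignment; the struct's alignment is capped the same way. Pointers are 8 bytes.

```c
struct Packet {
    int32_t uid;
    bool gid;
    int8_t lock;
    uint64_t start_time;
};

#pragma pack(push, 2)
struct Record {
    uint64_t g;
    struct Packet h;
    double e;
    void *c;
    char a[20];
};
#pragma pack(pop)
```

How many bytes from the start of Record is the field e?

24

Packet: uid at 0 (size 4, align 4) → ends 4; gid at 4 (size 1, align 1) → ends 5; lock at 5 (size 1, align 1) → ends 6; pad 2 to align 8 for start_time; start_time at 8 (size 8, align 8) → ends 16; total 16 bytes, alignment 8
g at 0 (size 8, align 2) → ends 8
h at 8 (size 16, align 2) → ends 24
e at 24 (size 8, align 2) → ends 32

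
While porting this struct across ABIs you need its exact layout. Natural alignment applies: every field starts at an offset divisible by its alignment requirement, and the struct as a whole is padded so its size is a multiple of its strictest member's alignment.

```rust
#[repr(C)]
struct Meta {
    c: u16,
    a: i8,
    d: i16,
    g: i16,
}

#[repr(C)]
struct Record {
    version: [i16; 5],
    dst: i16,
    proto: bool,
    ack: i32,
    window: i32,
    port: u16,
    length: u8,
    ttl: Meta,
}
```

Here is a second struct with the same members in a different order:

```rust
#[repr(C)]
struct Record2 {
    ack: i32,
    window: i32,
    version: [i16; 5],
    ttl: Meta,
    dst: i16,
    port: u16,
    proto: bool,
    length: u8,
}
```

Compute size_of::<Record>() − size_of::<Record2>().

4

Meta: c at 0 (size 2, align 2) → ends 2; a at 2 (size 1, align 1) → ends 3; pad 1 to align 2 for d; d at 4 (size 2, align 2) → ends 6; g at 6 (size 2, align 2) → ends 8; total 8 bytes, alignment 2
version at 0 (size 10, align 2) → ends 10
dst at 10 (size 2, align 2) → ends 12
proto at 12 (size 1, align 1) → ends 13
pad 3 to align 4 for ack
ack at 16 (size 4, align 4) → ends 20
window at 20 (size 4, align 4) → ends 24
port at 24 (size 2, align 2) → ends 26
length at 26 (size 1, align 1) → ends 27
pad 1 to align 2 for ttl
ttl at 28 (size 8, align 2) → ends 36
total 36 bytes, alignment 4
— Record2 —
ack at 0 (size 4, align 4) → ends 4
window at 4 (size 4, align 4) → ends 8
version at 8 (size 10, align 2) → ends 18
ttl at 18 (size 8, align 2) → ends 26
dst at 26 (size 2, align 2) → ends 28
port at 28 (size 2, align 2) → ends 30
proto at 30 (size 1, align 1) → ends 31
length at 31 (size 1, align 1) → ends 32
total 32 bytes, alignment 4
36 − 32 = 4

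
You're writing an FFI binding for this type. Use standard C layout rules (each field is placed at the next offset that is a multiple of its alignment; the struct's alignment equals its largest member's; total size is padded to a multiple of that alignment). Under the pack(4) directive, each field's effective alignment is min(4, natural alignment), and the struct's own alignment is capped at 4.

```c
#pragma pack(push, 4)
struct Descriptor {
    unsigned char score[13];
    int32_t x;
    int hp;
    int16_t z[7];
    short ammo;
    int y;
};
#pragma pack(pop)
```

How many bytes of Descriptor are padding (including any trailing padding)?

3

0..13  score  (13B, 1-aligned)
13..16  -- padding (3B)
16..20  x  (4B, 4-aligned)
20..24  hp  (4B, 4-aligned)
24..38  z  (14B, 2-aligned)
38..40  ammo  (2B, 2-aligned)
40..44  y  (4B, 4-aligned)
sizeof = 44, alignof = 4
data bytes 41, size 44 → padding 3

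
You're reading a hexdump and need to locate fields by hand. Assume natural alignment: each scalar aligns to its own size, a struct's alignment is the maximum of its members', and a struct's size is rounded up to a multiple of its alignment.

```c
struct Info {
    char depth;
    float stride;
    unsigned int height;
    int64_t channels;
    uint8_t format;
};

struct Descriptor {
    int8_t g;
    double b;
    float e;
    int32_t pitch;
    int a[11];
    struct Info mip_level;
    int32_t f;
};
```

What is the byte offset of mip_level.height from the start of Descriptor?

Info: 0..1  depth  (1B, 1-aligned); 1..4  -- padding (3B); 4..8  stride  (4B, 4-aligned); 8..12  height  (4B, 4-aligned); 12..16  -- padding (4B); 16..24  channels  (8B, 8-aligned); 24..25  format  (1B, 1-aligned); 25..32  -- tail padding (7B); sizeof = 32, alignof = 8
0..1  g  (1B, 1-aligned)
1..8  -- padding (7B)
8..16  b  (8B, 8-aligned)
16..20  e  (4B, 4-aligned)
20..24  pitch  (4B, 4-aligned)
24..68  a  (44B, 4-aligned)
68..72  -- padding (4B)
72..104  mip_level  (32B, 8-aligned)
within Info: height at 8
72 + 8 = 80

80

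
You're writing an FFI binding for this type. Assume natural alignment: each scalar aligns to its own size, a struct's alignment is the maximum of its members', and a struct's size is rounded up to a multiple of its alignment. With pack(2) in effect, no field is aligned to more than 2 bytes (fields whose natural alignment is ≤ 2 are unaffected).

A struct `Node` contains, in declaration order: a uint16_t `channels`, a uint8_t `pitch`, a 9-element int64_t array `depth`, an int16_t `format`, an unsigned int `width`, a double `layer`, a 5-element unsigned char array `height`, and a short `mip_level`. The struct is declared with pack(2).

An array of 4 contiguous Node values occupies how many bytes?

@0: channels [2B, align 2] → 2
@2: pitch [1B, align 1] → 3
+1 pad (align 2)
@4: depth [72B, align 2] → 76
@76: format [2B, align 2] → 78
@78: width [4B, align 2] → 82
@82: layer [8B, align 2] → 90
@90: height [5B, align 1] → 95
+1 pad (align 2)
@96: mip_level [2B, align 2] → 98
size 98, align 2
array of 4: 4 × 98 = 392

392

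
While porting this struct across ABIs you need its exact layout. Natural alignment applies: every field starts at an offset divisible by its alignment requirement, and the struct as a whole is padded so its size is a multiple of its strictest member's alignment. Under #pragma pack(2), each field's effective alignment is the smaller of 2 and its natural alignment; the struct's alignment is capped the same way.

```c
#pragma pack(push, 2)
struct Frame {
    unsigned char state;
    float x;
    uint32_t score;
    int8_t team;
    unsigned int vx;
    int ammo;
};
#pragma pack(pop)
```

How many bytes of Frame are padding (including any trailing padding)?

2

@0: state [1B, align 1] → 1
+1 pad (align 2)
@2: x [4B, align 2] → 6
@6: score [4B, align 2] → 10
@10: team [1B, align 1] → 11
+1 pad (align 2)
@12: vx [4B, align 2] → 16
@16: ammo [4B, align 2] → 20
size 20, align 2
data bytes 18, size 20 → padding 2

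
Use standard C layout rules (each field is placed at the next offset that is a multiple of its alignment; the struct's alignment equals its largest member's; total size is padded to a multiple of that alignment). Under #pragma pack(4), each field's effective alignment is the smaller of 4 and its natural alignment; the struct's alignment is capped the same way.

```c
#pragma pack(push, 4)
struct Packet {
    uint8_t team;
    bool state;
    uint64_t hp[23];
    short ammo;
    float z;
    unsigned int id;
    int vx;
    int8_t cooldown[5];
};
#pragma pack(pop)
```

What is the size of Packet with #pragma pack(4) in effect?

0..1  team  (1B, 1-aligned)
1..2  state  (1B, 1-aligned)
2..4  -- padding (2B)
4..188  hp  (184B, 4-aligned)
188..190  ammo  (2B, 2-aligned)
190..192  -- padding (2B)
192..196  z  (4B, 4-aligned)
196..200  id  (4B, 4-aligned)
200..204  vx  (4B, 4-aligned)
204..209  cooldown  (5B, 1-aligned)
209..212  -- tail padding (3B)
sizeof = 212, alignof = 4

212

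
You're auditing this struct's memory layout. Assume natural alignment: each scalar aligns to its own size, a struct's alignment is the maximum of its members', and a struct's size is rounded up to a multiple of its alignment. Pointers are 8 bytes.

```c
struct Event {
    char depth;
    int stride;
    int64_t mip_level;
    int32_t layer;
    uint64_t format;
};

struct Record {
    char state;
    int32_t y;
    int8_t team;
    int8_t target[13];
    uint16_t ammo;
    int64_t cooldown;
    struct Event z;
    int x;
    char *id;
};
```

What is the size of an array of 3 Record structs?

240

Event: @0: depth [1B, align 1] → 1; +3 pad (align 4); @4: stride [4B, align 4] → 8; @8: mip_level [8B, align 8] → 16; @16: layer [4B, align 4] → 20; +4 pad (align 8); @24: format [8B, align 8] → 32; size 32, align 8
@0: state [1B, align 1] → 1
+3 pad (align 4)
@4: y [4B, align 4] → 8
@8: team [1B, align 1] → 9
@9: target [13B, align 1] → 22
@22: ammo [2B, align 2] → 24
@24: cooldown [8B, align 8] → 32
@32: z [32B, align 8] → 64
@64: x [4B, align 4] → 68
+4 pad (align 8)
@72: id [8B, align 8] → 80
size 80, align 8
array of 3: 3 × 80 = 240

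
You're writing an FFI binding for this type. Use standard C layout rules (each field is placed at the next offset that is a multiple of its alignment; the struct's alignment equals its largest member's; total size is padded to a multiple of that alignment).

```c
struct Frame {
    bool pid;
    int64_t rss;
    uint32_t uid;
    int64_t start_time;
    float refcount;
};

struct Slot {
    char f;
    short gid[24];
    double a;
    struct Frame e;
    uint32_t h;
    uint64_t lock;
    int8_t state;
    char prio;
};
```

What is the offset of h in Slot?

Frame: 0..1  pid  (1B, 1-aligned); 1..8  -- padding (7B); 8..16  rss  (8B, 8-aligned); 16..20  uid  (4B, 4-aligned); 20..24  -- padding (4B); 24..32  start_time  (8B, 8-aligned); 32..36  refcount  (4B, 4-aligned); 36..40  -- tail padding (4B); sizeof = 40, alignof = 8
0..1  f  (1B, 1-aligned)
1..2  -- padding (1B)
2..50  gid  (48B, 2-aligned)
50..56  -- padding (6B)
56..64  a  (8B, 8-aligned)
64..104  e  (40B, 8-aligned)
104..108  h  (4B, 4-aligned)

104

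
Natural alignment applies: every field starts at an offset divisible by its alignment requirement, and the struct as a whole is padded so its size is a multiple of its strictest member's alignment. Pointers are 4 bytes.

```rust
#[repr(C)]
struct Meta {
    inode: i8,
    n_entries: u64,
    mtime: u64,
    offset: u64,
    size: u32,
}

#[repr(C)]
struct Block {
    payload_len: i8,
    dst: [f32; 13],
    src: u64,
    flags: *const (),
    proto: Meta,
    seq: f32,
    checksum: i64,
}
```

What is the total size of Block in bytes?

Meta: 0..1  inode  (1B, 1-aligned); 1..8  -- padding (7B); 8..16  n_entries  (8B, 8-aligned); 16..24  mtime  (8B, 8-aligned); 24..32  offset  (8B, 8-aligned); 32..36  size  (4B, 4-aligned); 36..40  -- tail padding (4B); sizeof = 40, alignof = 8
0..1  payload_len  (1B, 1-aligned)
1..4  -- padding (3B)
4..56  dst  (52B, 4-aligned)
56..64  src  (8B, 8-aligned)
64..68  flags  (4B, 4-aligned)
68..72  -- padding (4B)
72..112  proto  (40B, 8-aligned)
112..116  seq  (4B, 4-aligned)
116..120  -- padding (4B)
120..128  checksum  (8B, 8-aligned)
sizeof = 128, alignof = 8

128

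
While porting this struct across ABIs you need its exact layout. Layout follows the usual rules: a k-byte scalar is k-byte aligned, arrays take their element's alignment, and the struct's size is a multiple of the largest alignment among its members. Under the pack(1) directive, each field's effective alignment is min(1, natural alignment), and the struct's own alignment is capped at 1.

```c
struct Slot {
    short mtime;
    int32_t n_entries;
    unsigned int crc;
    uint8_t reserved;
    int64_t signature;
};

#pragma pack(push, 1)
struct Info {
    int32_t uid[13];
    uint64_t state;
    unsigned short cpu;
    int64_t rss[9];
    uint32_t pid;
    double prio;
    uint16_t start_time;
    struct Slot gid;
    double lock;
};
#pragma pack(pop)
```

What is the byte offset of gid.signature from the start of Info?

164

Slot: 0..2  mtime  (2B, 2-aligned); 2..4  -- padding (2B); 4..8  n_entries  (4B, 4-aligned); 8..12  crc  (4B, 4-aligned); 12..13  reserved  (1B, 1-aligned); 13..16  -- padding (3B); 16..24  signature  (8B, 8-aligned); sizeof = 24, alignof = 8
0..52  uid  (52B, 1-aligned)
52..60  state  (8B, 1-aligned)
60..62  cpu  (2B, 1-aligned)
62..134  rss  (72B, 1-aligned)
134..138  pid  (4B, 1-aligned)
138..146  prio  (8B, 1-aligned)
146..148  start_time  (2B, 1-aligned)
148..172  gid  (24B, 1-aligned)
within Slot: signature at 16
148 + 16 = 164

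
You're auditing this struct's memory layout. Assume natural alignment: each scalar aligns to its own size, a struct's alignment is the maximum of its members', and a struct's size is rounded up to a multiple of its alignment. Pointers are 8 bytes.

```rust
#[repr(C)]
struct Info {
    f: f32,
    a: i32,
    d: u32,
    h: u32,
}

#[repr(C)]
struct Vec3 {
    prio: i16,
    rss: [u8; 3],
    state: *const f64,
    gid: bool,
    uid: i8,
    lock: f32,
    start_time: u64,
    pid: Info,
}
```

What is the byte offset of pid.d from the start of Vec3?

40

Info: @0: f [4B, align 4] → 4; @4: a [4B, align 4] → 8; @8: d [4B, align 4] → 12; @12: h [4B, align 4] → 16; size 16, align 4
@0: prio [2B, align 2] → 2
@2: rss [3B, align 1] → 5
+3 pad (align 8)
@8: state [8B, align 8] → 16
@16: gid [1B, align 1] → 17
@17: uid [1B, align 1] → 18
+2 pad (align 4)
@20: lock [4B, align 4] → 24
@24: start_time [8B, align 8] → 32
@32: pid [16B, align 4] → 48
within Info: d at 8
32 + 8 = 40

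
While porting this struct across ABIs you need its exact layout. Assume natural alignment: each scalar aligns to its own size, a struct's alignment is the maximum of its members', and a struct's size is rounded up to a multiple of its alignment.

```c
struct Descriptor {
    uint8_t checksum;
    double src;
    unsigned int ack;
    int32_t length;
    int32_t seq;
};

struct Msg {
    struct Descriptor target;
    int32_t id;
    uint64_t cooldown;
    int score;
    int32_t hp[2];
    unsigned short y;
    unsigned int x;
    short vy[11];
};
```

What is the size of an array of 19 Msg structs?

Descriptor: @0: checksum [1B, align 1] → 1; +7 pad (align 8); @8: src [8B, align 8] → 16; @16: ack [4B, align 4] → 20; @20: length [4B, align 4] → 24; @24: seq [4B, align 4] → 28; +4 tail pad (align 8); size 32, align 8
@0: target [32B, align 8] → 32
@32: id [4B, align 4] → 36
+4 pad (align 8)
@40: cooldown [8B, align 8] → 48
@48: score [4B, align 4] → 52
@52: hp [8B, align 4] → 60
@60: y [2B, align 2] → 62
+2 pad (align 4)
@64: x [4B, align 4] → 68
@68: vy [22B, align 2] → 90
+6 tail pad (align 8)
size 96, align 8
array of 19: 19 × 96 = 1824

1824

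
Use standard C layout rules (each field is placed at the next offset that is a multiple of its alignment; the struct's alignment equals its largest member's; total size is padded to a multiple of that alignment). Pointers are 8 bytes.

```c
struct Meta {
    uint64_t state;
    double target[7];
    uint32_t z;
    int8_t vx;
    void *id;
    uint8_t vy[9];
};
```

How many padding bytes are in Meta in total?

10

@0: state [8B, align 8] → 8
@8: target [56B, align 8] → 64
@64: z [4B, align 4] → 68
@68: vx [1B, align 1] → 69
+3 pad (align 8)
@72: id [8B, align 8] → 80
@80: vy [9B, align 1] → 89
+7 tail pad (align 8)
size 96, align 8
data bytes 86, size 96 → padding 10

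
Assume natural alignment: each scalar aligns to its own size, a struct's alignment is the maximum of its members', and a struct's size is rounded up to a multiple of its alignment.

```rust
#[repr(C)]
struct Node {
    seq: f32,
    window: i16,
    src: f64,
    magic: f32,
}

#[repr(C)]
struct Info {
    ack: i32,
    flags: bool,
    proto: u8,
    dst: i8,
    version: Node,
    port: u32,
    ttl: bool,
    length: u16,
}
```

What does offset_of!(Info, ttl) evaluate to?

Node: 0..4  seq  (4B, 4-aligned); 4..6  window  (2B, 2-aligned); 6..8  -- padding (2B); 8..16  src  (8B, 8-aligned); 16..20  magic  (4B, 4-aligned); 20..24  -- tail padding (4B); sizeof = 24, alignof = 8
0..4  ack  (4B, 4-aligned)
4..5  flags  (1B, 1-aligned)
5..6  proto  (1B, 1-aligned)
6..7  dst  (1B, 1-aligned)
7..8  -- padding (1B)
8..32  version  (24B, 8-aligned)
32..36  port  (4B, 4-aligned)
36..37  ttl  (1B, 1-aligned)

36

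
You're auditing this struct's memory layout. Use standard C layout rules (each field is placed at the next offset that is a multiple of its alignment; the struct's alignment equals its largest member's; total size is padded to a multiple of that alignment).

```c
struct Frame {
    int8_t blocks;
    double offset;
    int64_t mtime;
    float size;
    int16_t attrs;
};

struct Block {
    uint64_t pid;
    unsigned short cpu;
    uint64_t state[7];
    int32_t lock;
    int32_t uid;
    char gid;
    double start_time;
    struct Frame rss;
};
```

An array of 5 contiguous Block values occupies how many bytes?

640

Frame: 0..1  blocks  (1B, 1-aligned); 1..8  -- padding (7B); 8..16  offset  (8B, 8-aligned); 16..24  mtime  (8B, 8-aligned); 24..28  size  (4B, 4-aligned); 28..30  attrs  (2B, 2-aligned); 30..32  -- tail padding (2B); sizeof = 32, alignof = 8
0..8  pid  (8B, 8-aligned)
8..10  cpu  (2B, 2-aligned)
10..16  -- padding (6B)
16..72  state  (56B, 8-aligned)
72..76  lock  (4B, 4-aligned)
76..80  uid  (4B, 4-aligned)
80..81  gid  (1B, 1-aligned)
81..88  -- padding (7B)
88..96  start_time  (8B, 8-aligned)
96..128  rss  (32B, 8-aligned)
sizeof = 128, alignof = 8
array of 5: 5 × 128 = 640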